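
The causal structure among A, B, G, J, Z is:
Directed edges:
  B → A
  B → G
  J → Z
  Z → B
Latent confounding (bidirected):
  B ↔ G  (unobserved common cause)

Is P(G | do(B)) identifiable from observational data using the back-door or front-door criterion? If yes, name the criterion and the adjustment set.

desc(B)\{B}={A,G}; candidates ⊆ {J,Z}.
B↔G: latent back-door arc(s) into B.
size 0: {}; under {} B still reaches {G,J,Z} ∋ G.
size 1: {J}, {Z}; under {J} B still reaches {G,Z} ∋ G.
size 2: {J,Z}; under {J,Z} B still reaches {G} ∋ G.
B↔G cannot be blocked by any observed set — no back-door set.
No mediator lies on a directed B→…→G path.
Neither criterion identifies P(G|do(B)) in this graph.

P(G|do(B)): not identifiable (no BD/FD set).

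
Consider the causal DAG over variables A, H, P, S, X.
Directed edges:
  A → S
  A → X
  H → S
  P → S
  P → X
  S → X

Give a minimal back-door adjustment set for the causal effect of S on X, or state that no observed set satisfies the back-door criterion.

S→X: minimal back-door set {A, P}.

desc(S)\{S}={X}; candidates ⊆ {A,H,P}.
size 0: {}; under {} S still reaches {A,H,P,X} ∋ X.
size 1: {A}, {H}, {P}; under {A} S still reaches {H,P,X} ∋ X.
{A,P}: S⊥X given {A,P} in G with S→· removed — back-door holds.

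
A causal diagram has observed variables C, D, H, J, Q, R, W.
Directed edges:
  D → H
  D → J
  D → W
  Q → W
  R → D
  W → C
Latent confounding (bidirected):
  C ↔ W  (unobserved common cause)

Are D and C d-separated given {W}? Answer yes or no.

No — D and C are d-connected given {W}.

Bayes-Ball from D | {W} reaches {C,H,J,Q,R}.
C ∈ reach(D|{W}) ⇒ D ⊥̸ C | {W}.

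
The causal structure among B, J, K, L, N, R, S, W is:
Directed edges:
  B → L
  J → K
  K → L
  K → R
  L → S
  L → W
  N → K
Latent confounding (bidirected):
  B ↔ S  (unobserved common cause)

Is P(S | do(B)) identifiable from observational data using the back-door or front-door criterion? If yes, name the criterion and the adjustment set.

desc(B)\{B}={L,S,W}; candidates ⊆ {J,K,N,R}.
B↔S: latent back-door arc(s) into B.
size 0: {}; under {} B still reaches {S} ∋ S.
size 1: {J}, {K}, {N} …(+1); under {J} B still reaches {S} ∋ S.
size 2: {J,K}, {J,N}, {J,R} …(+3); under {J,K} B still reaches {S} ∋ S.
B↔S cannot be blocked by any observed set — no back-door set.
{L}: (i) intercepts every directed B→S path; (ii) no back-door B→{L}; (iii) {B} blocks every back-door {L}→S. Front-door holds.
P(S|do(B)) = Σ_{L} P(L|B) Σ_{B'} P(S|L,B')P(B').

P(S|do(B)): frontdoor, adjust for {L}.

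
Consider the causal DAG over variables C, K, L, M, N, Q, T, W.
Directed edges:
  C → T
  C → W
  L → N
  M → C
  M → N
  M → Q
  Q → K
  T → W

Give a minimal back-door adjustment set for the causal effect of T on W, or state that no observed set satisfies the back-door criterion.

T→W: minimal back-door set {C}.

desc(T)\{T}={W}; candidates ⊆ {C,K,L,M,N,Q}.
size 0: {}; under {} T still reaches {C,K,M,N,Q,W} ∋ W.
{C}: T⊥W given {C} in G with T→· removed — back-door holds.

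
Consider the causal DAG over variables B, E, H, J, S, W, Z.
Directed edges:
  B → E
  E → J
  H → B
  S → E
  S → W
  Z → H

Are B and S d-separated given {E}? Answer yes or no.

Bayes-Ball from B | {E} reaches {H,S,W,Z}.
S ∈ reach(B|{E}) ⇒ B ⊥̸ S | {E}.

No — B and S are d-connected given {E}.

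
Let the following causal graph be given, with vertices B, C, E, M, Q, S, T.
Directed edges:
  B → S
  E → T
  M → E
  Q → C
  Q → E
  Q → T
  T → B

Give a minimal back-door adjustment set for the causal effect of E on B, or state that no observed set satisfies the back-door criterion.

desc(E)\{E}={B,S,T}; candidates ⊆ {C,M,Q}.
size 0: {}; under {} E still reaches {B,C,M,Q,S,T} ∋ B.
{Q}: E⊥B given {Q} in G with E→· removed — back-door holds.

E→B: minimal back-door set {Q}.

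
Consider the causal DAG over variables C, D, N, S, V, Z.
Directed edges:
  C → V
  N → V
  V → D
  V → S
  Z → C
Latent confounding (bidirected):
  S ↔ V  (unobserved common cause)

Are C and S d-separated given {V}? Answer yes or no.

No — C and S are d-connected given {V}.

Bayes-Ball from C | {V} reaches {N,S,Z}.
S ∈ reach(C|{V}) ⇒ C ⊥̸ S | {V}.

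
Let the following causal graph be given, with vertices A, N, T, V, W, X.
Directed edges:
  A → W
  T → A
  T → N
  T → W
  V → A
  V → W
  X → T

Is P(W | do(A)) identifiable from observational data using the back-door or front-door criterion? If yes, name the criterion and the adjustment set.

desc(A)\{A}={W}; candidates ⊆ {N,T,V,X}.
size 0: {}; under {} A still reaches {N,T,V,W,X} ∋ W.
size 1: {N}, {T}, {V} …(+1); under {N} A still reaches {T,V,W,X} ∋ W.
{T,V}: A⊥W given {T,V} in G with A→· removed — back-door holds.
P(W|do(A)) = Σ_{T,V} P(W|A,T,V)·P(T,V).

P(W|do(A)): backdoor, adjust for {T, V}.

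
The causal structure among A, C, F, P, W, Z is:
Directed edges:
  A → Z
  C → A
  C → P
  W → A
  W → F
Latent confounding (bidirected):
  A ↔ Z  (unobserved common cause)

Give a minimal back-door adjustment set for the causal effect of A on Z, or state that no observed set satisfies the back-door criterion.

A→Z: no observed back-door set.

desc(A)\{A}={Z}; candidates ⊆ {C,F,P,W}.
A↔Z: latent back-door arc(s) into A.
size 0: {}; under {} A still reaches {C,F,P,W,Z} ∋ Z.
size 1: {C}, {F}, {P} …(+1); under {C} A still reaches {F,W,Z} ∋ Z.
size 2: {C,F}, {C,P}, {C,W} …(+3); under {C,F} A still reaches {W,Z} ∋ Z.
A↔Z cannot be blocked by any observed set — no back-door set.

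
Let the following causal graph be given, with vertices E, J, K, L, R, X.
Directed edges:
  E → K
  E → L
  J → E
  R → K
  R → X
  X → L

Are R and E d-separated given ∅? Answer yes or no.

Yes — R ⊥ E | ∅.

Bayes-Ball from R | ∅ reaches {K,L,X}.
E ∉ reach(R|∅) ⇒ R ⊥ E | ∅.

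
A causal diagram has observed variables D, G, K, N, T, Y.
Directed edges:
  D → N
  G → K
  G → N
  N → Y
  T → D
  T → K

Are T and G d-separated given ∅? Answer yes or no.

Bayes-Ball from T | ∅ reaches {D,K,N,Y}.
G ∉ reach(T|∅) ⇒ T ⊥ G | ∅.

Yes — T ⊥ G | ∅.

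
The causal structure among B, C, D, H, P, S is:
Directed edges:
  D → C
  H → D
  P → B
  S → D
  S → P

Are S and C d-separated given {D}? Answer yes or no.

Bayes-Ball from S | {D} reaches {B,H,P}.
C ∉ reach(S|{D}) ⇒ S ⊥ C | {D}.

Yes — S ⊥ C | {D}.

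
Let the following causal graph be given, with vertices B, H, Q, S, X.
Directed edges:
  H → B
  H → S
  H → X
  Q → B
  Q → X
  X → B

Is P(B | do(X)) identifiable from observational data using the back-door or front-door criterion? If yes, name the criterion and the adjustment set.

P(B|do(X)): backdoor, adjust for {H, Q}.

desc(X)\{X}={B}; candidates ⊆ {H,Q,S}.
size 0: {}; under {} X still reaches {B,H,Q,S} ∋ B.
size 1: {H}, {Q}, {S}; under {H} X still reaches {B,Q} ∋ B.
{H,Q}: X⊥B given {H,Q} in G with X→· removed — back-door holds.
P(B|do(X)) = Σ_{H,Q} P(B|X,H,Q)·P(H,Q).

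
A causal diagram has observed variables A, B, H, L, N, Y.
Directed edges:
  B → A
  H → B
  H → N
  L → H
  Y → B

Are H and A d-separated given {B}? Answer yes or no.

Bayes-Ball from H | {B} reaches {L,N,Y}.
A ∉ reach(H|{B}) ⇒ H ⊥ A | {B}.

Yes — H ⊥ A | {B}.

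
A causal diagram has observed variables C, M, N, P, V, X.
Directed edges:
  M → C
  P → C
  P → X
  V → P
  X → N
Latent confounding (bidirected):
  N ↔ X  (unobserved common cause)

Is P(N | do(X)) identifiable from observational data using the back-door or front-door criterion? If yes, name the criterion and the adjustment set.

desc(X)\{X}={N}; candidates ⊆ {C,M,P,V}.
X↔N: latent back-door arc(s) into X.
size 0: {}; under {} X still reaches {C,N,P,V} ∋ N.
size 1: {C}, {M}, {P} …(+1); under {C} X still reaches {M,N,P,V} ∋ N.
size 2: {C,M}, {C,P}, {C,V} …(+3); under {C,M} X still reaches {N,P,V} ∋ N.
X↔N cannot be blocked by any observed set — no back-door set.
No mediator lies on a directed X→…→N path.
Neither criterion identifies P(N|do(X)) in this graph.

P(N|do(X)): not identifiable (no BD/FD set).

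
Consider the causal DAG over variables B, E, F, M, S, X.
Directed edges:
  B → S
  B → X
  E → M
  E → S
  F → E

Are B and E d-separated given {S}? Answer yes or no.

No — B and E are d-connected given {S}.

Bayes-Ball from B | {S} reaches {E,F,M,X}.
E ∈ reach(B|{S}) ⇒ B ⊥̸ E | {S}.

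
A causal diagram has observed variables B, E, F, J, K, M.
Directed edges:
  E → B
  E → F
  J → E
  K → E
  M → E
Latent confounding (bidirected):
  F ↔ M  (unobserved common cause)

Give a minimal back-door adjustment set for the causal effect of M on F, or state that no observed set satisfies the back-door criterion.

M→F: no observed back-door set.

desc(M)\{M}={B,E,F}; candidates ⊆ {J,K}.
M↔F: latent back-door arc(s) into M.
size 0: {}; under {} M still reaches {F} ∋ F.
size 1: {J}, {K}; under {J} M still reaches {F} ∋ F.
size 2: {J,K}; under {J,K} M still reaches {F} ∋ F.
M↔F cannot be blocked by any observed set — no back-door set.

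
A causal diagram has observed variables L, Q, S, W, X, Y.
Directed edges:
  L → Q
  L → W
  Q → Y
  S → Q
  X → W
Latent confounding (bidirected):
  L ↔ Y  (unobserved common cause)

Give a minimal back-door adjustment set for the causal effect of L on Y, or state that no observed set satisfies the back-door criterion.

L→Y: no observed back-door set.

desc(L)\{L}={Q,W,Y}; candidates ⊆ {S,X}.
L↔Y: latent back-door arc(s) into L.
size 0: {}; under {} L still reaches {Y} ∋ Y.
size 1: {S}, {X}; under {S} L still reaches {Y} ∋ Y.
size 2: {S,X}; under {S,X} L still reaches {Y} ∋ Y.
L↔Y cannot be blocked by any observed set — no back-door set.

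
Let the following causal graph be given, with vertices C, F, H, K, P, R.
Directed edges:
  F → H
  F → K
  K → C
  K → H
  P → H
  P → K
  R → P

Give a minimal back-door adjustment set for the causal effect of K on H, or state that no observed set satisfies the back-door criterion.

K→H: minimal back-door set {F, P}.

desc(K)\{K}={C,H}; candidates ⊆ {F,P,R}.
size 0: {}; under {} K still reaches {F,H,P,R} ∋ H.
size 1: {F}, {P}, {R}; under {F} K still reaches {H,P,R} ∋ H.
{F,P}: K⊥H given {F,P} in G with K→· removed — back-door holds.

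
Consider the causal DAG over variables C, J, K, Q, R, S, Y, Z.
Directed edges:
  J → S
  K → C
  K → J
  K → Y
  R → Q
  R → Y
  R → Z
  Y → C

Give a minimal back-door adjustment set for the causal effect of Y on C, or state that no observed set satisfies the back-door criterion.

desc(Y)\{Y}={C}; candidates ⊆ {J,K,Q,R,S,Z}.
size 0: {}; under {} Y still reaches {C,J,K,Q,R,S,Z} ∋ C.
{K}: Y⊥C given {K} in G with Y→· removed — back-door holds.

Y→C: minimal back-door set {K}.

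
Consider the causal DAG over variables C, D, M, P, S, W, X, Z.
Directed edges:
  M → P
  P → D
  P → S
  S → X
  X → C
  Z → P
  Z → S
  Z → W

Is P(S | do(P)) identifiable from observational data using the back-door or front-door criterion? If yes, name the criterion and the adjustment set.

P(S|do(P)): backdoor, adjust for {Z}.

desc(P)\{P}={C,D,S,X}; candidates ⊆ {M,W,Z}.
size 0: {}; under {} P still reaches {C,M,S,W,X,Z} ∋ S.
{Z}: P⊥S given {Z} in G with P→· removed — back-door holds.
P(S|do(P)) = Σ_{Z} P(S|P,Z)·P(Z).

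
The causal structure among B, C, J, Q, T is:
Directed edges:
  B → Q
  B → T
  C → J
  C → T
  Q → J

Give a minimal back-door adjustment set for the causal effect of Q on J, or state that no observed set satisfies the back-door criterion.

desc(Q)\{Q}={J}; candidates ⊆ {B,C,T}.
∅: Q⊥J given ∅ in G with Q→· removed — back-door holds.

Q→J: minimal back-door set ∅.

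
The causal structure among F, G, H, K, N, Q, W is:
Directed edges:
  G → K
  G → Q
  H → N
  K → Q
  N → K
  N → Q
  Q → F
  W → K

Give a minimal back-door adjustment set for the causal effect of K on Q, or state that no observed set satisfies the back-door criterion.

K→Q: minimal back-door set {G, N}.

desc(K)\{K}={F,Q}; candidates ⊆ {G,H,N,W}.
size 0: {}; under {} K still reaches {F,G,H,N,Q,W} ∋ Q.
size 1: {G}, {H}, {N} …(+1); under {G} K still reaches {F,H,N,Q,W} ∋ Q.
{G,N}: K⊥Q given {G,N} in G with K→· removed — back-door holds.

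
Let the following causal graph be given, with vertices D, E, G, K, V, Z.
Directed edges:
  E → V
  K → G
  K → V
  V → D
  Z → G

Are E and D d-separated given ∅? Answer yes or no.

Bayes-Ball from E | ∅ reaches {D,V}.
D ∈ reach(E|∅) ⇒ E ⊥̸ D | ∅.

No — E and D are d-connected given ∅.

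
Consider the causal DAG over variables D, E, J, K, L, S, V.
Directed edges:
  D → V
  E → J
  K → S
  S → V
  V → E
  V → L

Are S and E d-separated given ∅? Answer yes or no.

No — S and E are d-connected given ∅.

Bayes-Ball from S | ∅ reaches {E,J,K,L,V}.
E ∈ reach(S|∅) ⇒ S ⊥̸ E | ∅.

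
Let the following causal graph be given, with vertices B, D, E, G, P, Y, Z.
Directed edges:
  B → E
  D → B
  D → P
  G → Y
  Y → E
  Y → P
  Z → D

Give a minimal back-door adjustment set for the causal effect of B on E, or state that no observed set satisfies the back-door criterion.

desc(B)\{B}={E}; candidates ⊆ {D,G,P,Y,Z}.
∅: B⊥E given ∅ in G with B→· removed — back-door holds.

B→E: minimal back-door set ∅.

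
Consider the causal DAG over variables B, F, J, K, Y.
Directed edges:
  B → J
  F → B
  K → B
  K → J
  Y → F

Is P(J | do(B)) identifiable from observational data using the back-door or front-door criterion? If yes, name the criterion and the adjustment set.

P(J|do(B)): backdoor, adjust for {K}.

desc(B)\{B}={J}; candidates ⊆ {F,K,Y}.
size 0: {}; under {} B still reaches {F,J,K,Y} ∋ J.
{K}: B⊥J given {K} in G with B→· removed — back-door holds.
P(J|do(B)) = Σ_{K} P(J|B,K)·P(K).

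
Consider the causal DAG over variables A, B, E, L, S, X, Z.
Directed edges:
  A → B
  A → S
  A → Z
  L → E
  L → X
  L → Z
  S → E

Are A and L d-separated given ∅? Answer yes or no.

Bayes-Ball from A | ∅ reaches {B,E,S,Z}.
L ∉ reach(A|∅) ⇒ A ⊥ L | ∅.

Yes — A ⊥ L | ∅.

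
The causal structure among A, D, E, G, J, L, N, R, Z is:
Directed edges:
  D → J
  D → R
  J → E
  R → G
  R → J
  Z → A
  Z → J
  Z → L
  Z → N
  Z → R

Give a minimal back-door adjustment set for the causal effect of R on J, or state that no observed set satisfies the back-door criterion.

desc(R)\{R}={E,G,J}; candidates ⊆ {A,D,L,N,Z}.
size 0: {}; under {} R still reaches {A,D,E,J,L,N,Z} ∋ J.
size 1: {A}, {D}, {L} …(+2); under {A} R still reaches {D,E,J,L,N,Z} ∋ J.
{D,Z}: R⊥J given {D,Z} in G with R→· removed — back-door holds.

R→J: minimal back-door set {D, Z}.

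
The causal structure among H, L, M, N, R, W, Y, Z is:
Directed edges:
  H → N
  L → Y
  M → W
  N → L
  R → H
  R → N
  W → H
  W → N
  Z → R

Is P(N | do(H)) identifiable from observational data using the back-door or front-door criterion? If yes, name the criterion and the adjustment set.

P(N|do(H)): backdoor, adjust for {R, W}.

desc(H)\{H}={L,N,Y}; candidates ⊆ {M,R,W,Z}.
size 0: {}; under {} H still reaches {L,M,N,R,W,Y,Z} ∋ N.
size 1: {M}, {R}, {W} …(+1); under {M} H still reaches {L,N,R,W,Y,Z} ∋ N.
{R,W}: H⊥N given {R,W} in G with H→· removed — back-door holds.
P(N|do(H)) = Σ_{R,W} P(N|H,R,W)·P(R,W).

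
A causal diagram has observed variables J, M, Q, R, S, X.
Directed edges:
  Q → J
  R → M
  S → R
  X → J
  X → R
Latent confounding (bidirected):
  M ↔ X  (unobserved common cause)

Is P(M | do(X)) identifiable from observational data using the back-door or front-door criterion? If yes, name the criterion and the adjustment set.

desc(X)\{X}={J,M,R}; candidates ⊆ {Q,S}.
X↔M: latent back-door arc(s) into X.
size 0: {}; under {} X still reaches {M} ∋ M.
size 1: {Q}, {S}; under {Q} X still reaches {M} ∋ M.
size 2: {Q,S}; under {Q,S} X still reaches {M} ∋ M.
X↔M cannot be blocked by any observed set — no back-door set.
{R}: (i) intercepts every directed X→M path; (ii) no back-door X→{R}; (iii) {X} blocks every back-door {R}→M. Front-door holds.
P(M|do(X)) = Σ_{R} P(R|X) Σ_{X'} P(M|R,X')P(X').

P(M|do(X)): frontdoor, adjust for {R}.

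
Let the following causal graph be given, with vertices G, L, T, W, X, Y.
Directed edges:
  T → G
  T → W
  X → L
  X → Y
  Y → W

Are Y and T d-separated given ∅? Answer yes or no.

Yes — Y ⊥ T | ∅.

Bayes-Ball from Y | ∅ reaches {L,W,X}.
T ∉ reach(Y|∅) ⇒ Y ⊥ T | ∅.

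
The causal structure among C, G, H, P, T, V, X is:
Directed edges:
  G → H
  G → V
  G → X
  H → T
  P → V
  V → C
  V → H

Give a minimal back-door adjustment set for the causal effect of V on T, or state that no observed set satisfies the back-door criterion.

V→T: minimal back-door set {G}.

desc(V)\{V}={C,H,T}; candidates ⊆ {G,P,X}.
size 0: {}; under {} V still reaches {G,H,P,T,X} ∋ T.
{G}: V⊥T given {G} in G with V→· removed — back-door holds.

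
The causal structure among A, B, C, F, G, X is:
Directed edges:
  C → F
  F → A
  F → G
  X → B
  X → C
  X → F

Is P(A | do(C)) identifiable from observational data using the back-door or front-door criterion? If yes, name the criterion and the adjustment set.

desc(C)\{C}={A,F,G}; candidates ⊆ {B,X}.
size 0: {}; under {} C still reaches {A,B,F,G,X} ∋ A.
{X}: C⊥A given {X} in G with C→· removed — back-door holds.
P(A|do(C)) = Σ_{X} P(A|C,X)·P(X).

P(A|do(C)): backdoor, adjust for {X}.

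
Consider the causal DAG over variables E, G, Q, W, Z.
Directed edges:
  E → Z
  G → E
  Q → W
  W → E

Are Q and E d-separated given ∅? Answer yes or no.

Bayes-Ball from Q | ∅ reaches {E,W,Z}.
E ∈ reach(Q|∅) ⇒ Q ⊥̸ E | ∅.

No — Q and E are d-connected given ∅.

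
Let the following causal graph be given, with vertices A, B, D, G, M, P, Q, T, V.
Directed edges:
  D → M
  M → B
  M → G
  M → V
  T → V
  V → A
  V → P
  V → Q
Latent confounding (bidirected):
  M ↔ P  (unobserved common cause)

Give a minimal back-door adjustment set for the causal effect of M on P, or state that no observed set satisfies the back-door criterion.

M→P: no observed back-door set.

desc(M)\{M}={A,B,G,P,Q,V}; candidates ⊆ {D,T}.
M↔P: latent back-door arc(s) into M.
size 0: {}; under {} M still reaches {D,P} ∋ P.
size 1: {D}, {T}; under {D} M still reaches {P} ∋ P.
size 2: {D,T}; under {D,T} M still reaches {P} ∋ P.
M↔P cannot be blocked by any observed set — no back-door set.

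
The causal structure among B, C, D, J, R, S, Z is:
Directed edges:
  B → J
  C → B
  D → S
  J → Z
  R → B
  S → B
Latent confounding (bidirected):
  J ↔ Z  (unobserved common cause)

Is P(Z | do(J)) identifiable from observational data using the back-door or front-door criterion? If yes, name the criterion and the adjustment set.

P(Z|do(J)): not identifiable (no BD/FD set).

desc(J)\{J}={Z}; candidates ⊆ {B,C,D,R,S}.
J↔Z: latent back-door arc(s) into J.
size 0: {}; under {} J still reaches {B,C,D,R,S,Z} ∋ Z.
size 1: {B}, {C}, {D} …(+2); under {B} J still reaches {Z} ∋ Z.
size 2: {B,C}, {B,D}, {B,R} …(+7); under {B,C} J still reaches {Z} ∋ Z.
J↔Z cannot be blocked by any observed set — no back-door set.
No mediator lies on a directed J→…→Z path.
Neither criterion identifies P(Z|do(J)) in this graph.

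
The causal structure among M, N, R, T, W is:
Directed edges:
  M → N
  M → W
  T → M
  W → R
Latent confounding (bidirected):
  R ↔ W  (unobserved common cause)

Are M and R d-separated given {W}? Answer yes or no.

No — M and R are d-connected given {W}.

Bayes-Ball from M | {W} reaches {N,R,T}.
R ∈ reach(M|{W}) ⇒ M ⊥̸ R | {W}.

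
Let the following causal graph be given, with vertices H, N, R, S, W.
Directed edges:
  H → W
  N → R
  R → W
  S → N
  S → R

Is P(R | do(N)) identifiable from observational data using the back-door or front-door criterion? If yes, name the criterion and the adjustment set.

desc(N)\{N}={R,W}; candidates ⊆ {H,S}.
size 0: {}; under {} N still reaches {R,S,W} ∋ R.
{S}: N⊥R given {S} in G with N→· removed — back-door holds.
P(R|do(N)) = Σ_{S} P(R|N,S)·P(S).

P(R|do(N)): backdoor, adjust for {S}.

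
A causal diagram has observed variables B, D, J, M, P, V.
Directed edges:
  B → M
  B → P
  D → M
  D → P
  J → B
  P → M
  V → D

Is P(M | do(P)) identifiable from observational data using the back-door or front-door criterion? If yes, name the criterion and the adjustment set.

desc(P)\{P}={M}; candidates ⊆ {B,D,J,V}.
size 0: {}; under {} P still reaches {B,D,J,M,V} ∋ M.
size 1: {B}, {D}, {J} …(+1); under {B} P still reaches {D,M,V} ∋ M.
{B,D}: P⊥M given {B,D} in G with P→· removed — back-door holds.
P(M|do(P)) = Σ_{B,D} P(M|P,B,D)·P(B,D).

P(M|do(P)): backdoor, adjust for {B, D}.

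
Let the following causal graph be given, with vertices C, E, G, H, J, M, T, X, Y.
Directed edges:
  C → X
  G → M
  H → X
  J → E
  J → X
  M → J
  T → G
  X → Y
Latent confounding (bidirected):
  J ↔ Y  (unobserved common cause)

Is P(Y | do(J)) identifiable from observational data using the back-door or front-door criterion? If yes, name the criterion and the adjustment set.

P(Y|do(J)): frontdoor, adjust for {X}.

desc(J)\{J}={E,X,Y}; candidates ⊆ {C,G,H,M,T}.
J↔Y: latent back-door arc(s) into J.
size 0: {}; under {} J still reaches {G,M,T,Y} ∋ Y.
size 1: {C}, {G}, {H} …(+2); under {C} J still reaches {G,M,T,Y} ∋ Y.
size 2: {C,G}, {C,H}, {C,M} …(+7); under {C,G} J still reaches {M,Y} ∋ Y.
J↔Y cannot be blocked by any observed set — no back-door set.
{X}: (i) intercepts every directed J→Y path; (ii) no back-door J→{X}; (iii) {J} blocks every back-door {X}→Y. Front-door holds.
P(Y|do(J)) = Σ_{X} P(X|J) Σ_{J'} P(Y|X,J')P(J').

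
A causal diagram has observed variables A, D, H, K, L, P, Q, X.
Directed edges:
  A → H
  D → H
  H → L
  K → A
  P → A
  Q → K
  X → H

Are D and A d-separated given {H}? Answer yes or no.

No — D and A are d-connected given {H}.

Bayes-Ball from D | {H} reaches {A,K,P,Q,X}.
A ∈ reach(D|{H}) ⇒ D ⊥̸ A | {H}.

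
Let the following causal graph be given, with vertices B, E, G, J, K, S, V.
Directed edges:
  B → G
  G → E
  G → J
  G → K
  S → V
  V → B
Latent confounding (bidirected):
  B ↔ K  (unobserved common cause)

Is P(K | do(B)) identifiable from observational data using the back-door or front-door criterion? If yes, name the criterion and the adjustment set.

P(K|do(B)): frontdoor, adjust for {G}.

desc(B)\{B}={E,G,J,K}; candidates ⊆ {S,V}.
B↔K: latent back-door arc(s) into B.
size 0: {}; under {} B still reaches {K,S,V} ∋ K.
size 1: {S}, {V}; under {S} B still reaches {K,V} ∋ K.
size 2: {S,V}; under {S,V} B still reaches {K} ∋ K.
B↔K cannot be blocked by any observed set — no back-door set.
{G}: (i) intercepts every directed B→K path; (ii) no back-door B→{G}; (iii) {B} blocks every back-door {G}→K. Front-door holds.
P(K|do(B)) = Σ_{G} P(G|B) Σ_{B'} P(K|G,B')P(B').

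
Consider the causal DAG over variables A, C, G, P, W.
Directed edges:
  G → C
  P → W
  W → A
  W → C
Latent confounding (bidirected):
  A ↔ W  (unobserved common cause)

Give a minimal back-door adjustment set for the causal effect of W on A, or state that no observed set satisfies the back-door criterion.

W→A: no observed back-door set.

desc(W)\{W}={A,C}; candidates ⊆ {G,P}.
W↔A: latent back-door arc(s) into W.
size 0: {}; under {} W still reaches {A,P} ∋ A.
size 1: {G}, {P}; under {G} W still reaches {A,P} ∋ A.
size 2: {G,P}; under {G,P} W still reaches {A} ∋ A.
W↔A cannot be blocked by any observed set — no back-door set.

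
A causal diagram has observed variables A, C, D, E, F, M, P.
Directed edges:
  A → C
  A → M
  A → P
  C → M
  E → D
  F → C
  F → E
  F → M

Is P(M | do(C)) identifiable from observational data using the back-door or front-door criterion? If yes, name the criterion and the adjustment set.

P(M|do(C)): backdoor, adjust for {A, F}.

desc(C)\{C}={M}; candidates ⊆ {A,D,E,F,P}.
size 0: {}; under {} C still reaches {A,D,E,F,M,P} ∋ M.
size 1: {A}, {D}, {E} …(+2); under {A} C still reaches {D,E,F,M} ∋ M.
{A,F}: C⊥M given {A,F} in G with C→· removed — back-door holds.
P(M|do(C)) = Σ_{A,F} P(M|C,A,F)·P(A,F).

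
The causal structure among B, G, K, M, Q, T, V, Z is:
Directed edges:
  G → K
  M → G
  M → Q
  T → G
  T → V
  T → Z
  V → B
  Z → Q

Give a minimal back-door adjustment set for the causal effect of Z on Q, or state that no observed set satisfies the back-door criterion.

Z→Q: minimal back-door set ∅.

desc(Z)\{Z}={Q}; candidates ⊆ {B,G,K,M,T,V}.
∅: Z⊥Q given ∅ in G with Z→· removed — back-door holds.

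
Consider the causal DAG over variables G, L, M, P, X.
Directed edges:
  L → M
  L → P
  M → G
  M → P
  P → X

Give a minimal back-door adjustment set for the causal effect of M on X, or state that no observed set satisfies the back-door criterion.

M→X: minimal back-door set {L}.

desc(M)\{M}={G,P,X}; candidates ⊆ {L}.
size 0: {}; under {} M still reaches {L,P,X} ∋ X.
{L}: M⊥X given {L} in G with M→· removed — back-door holds.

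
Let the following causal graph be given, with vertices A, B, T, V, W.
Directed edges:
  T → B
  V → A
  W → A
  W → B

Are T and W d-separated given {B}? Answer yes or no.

No — T and W are d-connected given {B}.

Bayes-Ball from T | {B} reaches {A,W}.
W ∈ reach(T|{B}) ⇒ T ⊥̸ W | {B}.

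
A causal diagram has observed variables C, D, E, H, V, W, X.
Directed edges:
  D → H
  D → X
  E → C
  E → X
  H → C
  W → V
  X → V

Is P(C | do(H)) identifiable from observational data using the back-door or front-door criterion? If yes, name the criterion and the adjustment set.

P(C|do(H)): backdoor, adjust for ∅.

desc(H)\{H}={C}; candidates ⊆ {D,E,V,W,X}.
∅: H⊥C given ∅ in G with H→· removed — back-door holds.
P(C|do(H)) = P(C|H) — no adjustment needed.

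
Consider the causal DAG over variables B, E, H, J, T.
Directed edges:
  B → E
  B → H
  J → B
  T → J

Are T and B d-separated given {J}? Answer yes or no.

Yes — T ⊥ B | {J}.

Bayes-Ball from T | {J} reaches ∅.
B ∉ reach(T|{J}) ⇒ T ⊥ B | {J}.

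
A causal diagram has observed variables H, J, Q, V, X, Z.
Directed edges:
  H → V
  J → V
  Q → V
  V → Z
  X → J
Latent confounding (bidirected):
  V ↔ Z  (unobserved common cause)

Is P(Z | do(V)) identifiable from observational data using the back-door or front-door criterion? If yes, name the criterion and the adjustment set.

P(Z|do(V)): not identifiable (no BD/FD set).

desc(V)\{V}={Z}; candidates ⊆ {H,J,Q,X}.
V↔Z: latent back-door arc(s) into V.
size 0: {}; under {} V still reaches {H,J,Q,X,Z} ∋ Z.
size 1: {H}, {J}, {Q} …(+1); under {H} V still reaches {J,Q,X,Z} ∋ Z.
size 2: {H,J}, {H,Q}, {H,X} …(+3); under {H,J} V still reaches {Q,Z} ∋ Z.
V↔Z cannot be blocked by any observed set — no back-door set.
No mediator lies on a directed V→…→Z path.
Neither criterion identifies P(Z|do(V)) in this graph.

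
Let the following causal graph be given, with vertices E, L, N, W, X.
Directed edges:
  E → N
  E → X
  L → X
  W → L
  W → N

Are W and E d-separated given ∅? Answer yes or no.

Bayes-Ball from W | ∅ reaches {L,N,X}.
E ∉ reach(W|∅) ⇒ W ⊥ E | ∅.

Yes — W ⊥ E | ∅.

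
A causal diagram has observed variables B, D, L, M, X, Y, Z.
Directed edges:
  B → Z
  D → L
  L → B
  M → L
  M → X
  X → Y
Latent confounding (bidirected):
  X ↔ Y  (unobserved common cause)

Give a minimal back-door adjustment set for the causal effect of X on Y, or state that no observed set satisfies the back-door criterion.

X→Y: no observed back-door set.

desc(X)\{X}={Y}; candidates ⊆ {B,D,L,M,Z}.
X↔Y: latent back-door arc(s) into X.
size 0: {}; under {} X still reaches {B,L,M,Y,Z} ∋ Y.
size 1: {B}, {D}, {L} …(+2); under {B} X still reaches {D,L,M,Y} ∋ Y.
size 2: {B,D}, {B,L}, {B,M} …(+7); under {B,D} X still reaches {L,M,Y} ∋ Y.
X↔Y cannot be blocked by any observed set — no back-door set.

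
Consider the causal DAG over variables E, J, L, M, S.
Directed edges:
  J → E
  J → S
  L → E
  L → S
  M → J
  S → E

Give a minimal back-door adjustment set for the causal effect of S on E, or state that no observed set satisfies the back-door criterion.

desc(S)\{S}={E}; candidates ⊆ {J,L,M}.
size 0: {}; under {} S still reaches {E,J,L,M} ∋ E.
size 1: {J}, {L}, {M}; under {J} S still reaches {E,L} ∋ E.
{J,L}: S⊥E given {J,L} in G with S→· removed — back-door holds.

S→E: minimal back-door set {J, L}.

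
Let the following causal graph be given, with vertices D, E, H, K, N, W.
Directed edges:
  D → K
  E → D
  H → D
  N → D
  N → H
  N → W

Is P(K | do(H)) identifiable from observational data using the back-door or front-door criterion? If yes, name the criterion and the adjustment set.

P(K|do(H)): backdoor, adjust for {N}.

desc(H)\{H}={D,K}; candidates ⊆ {E,N,W}.
size 0: {}; under {} H still reaches {D,K,N,W} ∋ K.
{N}: H⊥K given {N} in G with H→· removed — back-door holds.
P(K|do(H)) = Σ_{N} P(K|H,N)·P(N).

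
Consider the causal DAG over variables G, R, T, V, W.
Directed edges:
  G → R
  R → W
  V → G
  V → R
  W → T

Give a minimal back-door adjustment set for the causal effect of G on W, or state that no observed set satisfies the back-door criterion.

G→W: minimal back-door set {V}.

desc(G)\{G}={R,T,W}; candidates ⊆ {V}.
size 0: {}; under {} G still reaches {R,T,V,W} ∋ W.
{V}: G⊥W given {V} in G with G→· removed — back-door holds.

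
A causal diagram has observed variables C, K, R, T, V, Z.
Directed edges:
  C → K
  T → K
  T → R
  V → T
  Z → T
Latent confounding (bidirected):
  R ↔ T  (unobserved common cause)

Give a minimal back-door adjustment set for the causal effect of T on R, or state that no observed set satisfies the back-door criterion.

desc(T)\{T}={K,R}; candidates ⊆ {C,V,Z}.
T↔R: latent back-door arc(s) into T.
size 0: {}; under {} T still reaches {R,V,Z} ∋ R.
size 1: {C}, {V}, {Z}; under {C} T still reaches {R,V,Z} ∋ R.
size 2: {C,V}, {C,Z}, {V,Z}; under {C,V} T still reaches {R,Z} ∋ R.
T↔R cannot be blocked by any observed set — no back-door set.

T→R: no observed back-door set.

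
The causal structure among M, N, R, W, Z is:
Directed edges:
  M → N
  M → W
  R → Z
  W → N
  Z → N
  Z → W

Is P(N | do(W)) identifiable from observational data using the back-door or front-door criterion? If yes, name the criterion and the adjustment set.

P(N|do(W)): backdoor, adjust for {M, Z}.

desc(W)\{W}={N}; candidates ⊆ {M,R,Z}.
size 0: {}; under {} W still reaches {M,N,R,Z} ∋ N.
size 1: {M}, {R}, {Z}; under {M} W still reaches {N,R,Z} ∋ N.
{M,Z}: W⊥N given {M,Z} in G with W→· removed — back-door holds.
P(N|do(W)) = Σ_{M,Z} P(N|W,M,Z)·P(M,Z).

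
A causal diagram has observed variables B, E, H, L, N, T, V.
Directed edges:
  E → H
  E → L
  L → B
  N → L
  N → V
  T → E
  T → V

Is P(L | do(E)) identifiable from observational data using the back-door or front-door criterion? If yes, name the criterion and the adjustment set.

desc(E)\{E}={B,H,L}; candidates ⊆ {N,T,V}.
∅: E⊥L given ∅ in G with E→· removed — back-door holds.
P(L|do(E)) = P(L|E) — no adjustment needed.

P(L|do(E)): backdoor, adjust for ∅.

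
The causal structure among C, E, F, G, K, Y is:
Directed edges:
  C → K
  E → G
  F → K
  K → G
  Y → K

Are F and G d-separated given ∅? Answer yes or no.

No — F and G are d-connected given ∅.

Bayes-Ball from F | ∅ reaches {G,K}.
G ∈ reach(F|∅) ⇒ F ⊥̸ G | ∅.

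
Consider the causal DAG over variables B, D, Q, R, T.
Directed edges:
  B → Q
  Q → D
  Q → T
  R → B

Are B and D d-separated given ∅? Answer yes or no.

Bayes-Ball from B | ∅ reaches {D,Q,R,T}.
D ∈ reach(B|∅) ⇒ B ⊥̸ D | ∅.

No — B and D are d-connected given ∅.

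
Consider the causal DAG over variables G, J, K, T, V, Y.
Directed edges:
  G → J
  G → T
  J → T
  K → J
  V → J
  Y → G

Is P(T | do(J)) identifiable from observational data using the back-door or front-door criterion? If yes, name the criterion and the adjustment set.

desc(J)\{J}={T}; candidates ⊆ {G,K,V,Y}.
size 0: {}; under {} J still reaches {G,K,T,V,Y} ∋ T.
{G}: J⊥T given {G} in G with J→· removed — back-door holds.
P(T|do(J)) = Σ_{G} P(T|J,G)·P(G).

P(T|do(J)): backdoor, adjust for {G}.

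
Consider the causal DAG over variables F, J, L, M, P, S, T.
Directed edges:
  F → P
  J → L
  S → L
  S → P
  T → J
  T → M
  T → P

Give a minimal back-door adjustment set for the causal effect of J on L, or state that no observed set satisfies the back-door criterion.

desc(J)\{J}={L}; candidates ⊆ {F,M,P,S,T}.
∅: J⊥L given ∅ in G with J→· removed — back-door holds.

J→L: minimal back-door set ∅.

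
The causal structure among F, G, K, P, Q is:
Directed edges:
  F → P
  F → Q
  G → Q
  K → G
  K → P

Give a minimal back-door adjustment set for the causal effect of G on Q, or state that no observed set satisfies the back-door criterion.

G→Q: minimal back-door set ∅.

desc(G)\{G}={Q}; candidates ⊆ {F,K,P}.
∅: G⊥Q given ∅ in G with G→· removed — back-door holds.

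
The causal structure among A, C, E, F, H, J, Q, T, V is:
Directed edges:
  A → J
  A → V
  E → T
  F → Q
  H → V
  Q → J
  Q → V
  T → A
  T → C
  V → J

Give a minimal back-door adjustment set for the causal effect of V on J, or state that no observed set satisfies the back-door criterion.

desc(V)\{V}={J}; candidates ⊆ {A,C,E,F,H,Q,T}.
size 0: {}; under {} V still reaches {A,C,E,F,H,J,Q,T} ∋ J.
size 1: {A}, {C}, {E} …(+4); under {A} V still reaches {F,H,J,Q} ∋ J.
{A,Q}: V⊥J given {A,Q} in G with V→· removed — back-door holds.

V→J: minimal back-door set {A, Q}.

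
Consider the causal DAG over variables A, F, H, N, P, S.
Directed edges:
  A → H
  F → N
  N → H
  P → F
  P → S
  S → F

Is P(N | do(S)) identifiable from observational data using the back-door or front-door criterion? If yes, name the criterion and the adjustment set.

desc(S)\{S}={F,H,N}; candidates ⊆ {A,P}.
size 0: {}; under {} S still reaches {F,H,N,P} ∋ N.
{P}: S⊥N given {P} in G with S→· removed — back-door holds.
P(N|do(S)) = Σ_{P} P(N|S,P)·P(P).

P(N|do(S)): backdoor, adjust for {P}.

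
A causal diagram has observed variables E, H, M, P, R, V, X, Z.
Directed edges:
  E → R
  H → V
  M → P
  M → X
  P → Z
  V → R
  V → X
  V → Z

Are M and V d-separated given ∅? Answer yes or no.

Yes — M ⊥ V | ∅.

Bayes-Ball from M | ∅ reaches {P,X,Z}.
V ∉ reach(M|∅) ⇒ M ⊥ V | ∅.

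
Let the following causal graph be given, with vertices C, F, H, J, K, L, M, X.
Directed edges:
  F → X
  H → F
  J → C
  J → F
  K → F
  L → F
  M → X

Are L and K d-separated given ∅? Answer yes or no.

Yes — L ⊥ K | ∅.

Bayes-Ball from L | ∅ reaches {F,X}.
K ∉ reach(L|∅) ⇒ L ⊥ K | ∅.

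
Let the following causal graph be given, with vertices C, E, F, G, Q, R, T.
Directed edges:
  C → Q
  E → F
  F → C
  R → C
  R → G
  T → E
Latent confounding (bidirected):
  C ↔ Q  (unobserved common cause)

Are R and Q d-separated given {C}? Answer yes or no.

No — R and Q are d-connected given {C}.

Bayes-Ball from R | {C} reaches {E,F,G,Q,T}.
Q ∈ reach(R|{C}) ⇒ R ⊥̸ Q | {C}.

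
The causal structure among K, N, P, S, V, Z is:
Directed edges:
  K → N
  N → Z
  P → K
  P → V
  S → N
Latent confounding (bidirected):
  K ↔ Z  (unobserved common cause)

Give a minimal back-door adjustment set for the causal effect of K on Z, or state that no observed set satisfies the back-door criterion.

K→Z: no observed back-door set.

desc(K)\{K}={N,Z}; candidates ⊆ {P,S,V}.
K↔Z: latent back-door arc(s) into K.
size 0: {}; under {} K still reaches {P,V,Z} ∋ Z.
size 1: {P}, {S}, {V}; under {P} K still reaches {Z} ∋ Z.
size 2: {P,S}, {P,V}, {S,V}; under {P,S} K still reaches {Z} ∋ Z.
K↔Z cannot be blocked by any observed set — no back-door set.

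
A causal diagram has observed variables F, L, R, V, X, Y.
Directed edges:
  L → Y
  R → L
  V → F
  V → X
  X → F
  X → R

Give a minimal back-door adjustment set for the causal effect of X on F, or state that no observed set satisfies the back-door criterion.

desc(X)\{X}={F,L,R,Y}; candidates ⊆ {V}.
size 0: {}; under {} X still reaches {F,V} ∋ F.
{V}: X⊥F given {V} in G with X→· removed — back-door holds.

X→F: minimal back-door set {V}.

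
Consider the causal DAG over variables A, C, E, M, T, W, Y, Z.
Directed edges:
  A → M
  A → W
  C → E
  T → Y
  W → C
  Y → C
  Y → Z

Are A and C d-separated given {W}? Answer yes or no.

Bayes-Ball from A | {W} reaches {M}.
C ∉ reach(A|{W}) ⇒ A ⊥ C | {W}.

Yes — A ⊥ C | {W}.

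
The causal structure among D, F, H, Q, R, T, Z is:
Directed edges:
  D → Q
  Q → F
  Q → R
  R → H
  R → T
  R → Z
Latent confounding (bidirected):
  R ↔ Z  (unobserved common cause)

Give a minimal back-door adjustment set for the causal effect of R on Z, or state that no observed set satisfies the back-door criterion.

R→Z: no observed back-door set.

desc(R)\{R}={H,T,Z}; candidates ⊆ {D,F,Q}.
R↔Z: latent back-door arc(s) into R.
size 0: {}; under {} R still reaches {D,F,Q,Z} ∋ Z.
size 1: {D}, {F}, {Q}; under {D} R still reaches {F,Q,Z} ∋ Z.
size 2: {D,F}, {D,Q}, {F,Q}; under {D,F} R still reaches {Q,Z} ∋ Z.
R↔Z cannot be blocked by any observed set — no back-door set.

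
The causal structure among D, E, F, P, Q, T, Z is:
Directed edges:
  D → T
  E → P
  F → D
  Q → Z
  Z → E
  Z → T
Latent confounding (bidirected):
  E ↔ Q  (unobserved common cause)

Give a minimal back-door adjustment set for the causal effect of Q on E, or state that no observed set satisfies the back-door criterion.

Q→E: no observed back-door set.

desc(Q)\{Q}={E,P,T,Z}; candidates ⊆ {D,F}.
Q↔E: latent back-door arc(s) into Q.
size 0: {}; under {} Q still reaches {E,P} ∋ E.
size 1: {D}, {F}; under {D} Q still reaches {E,P} ∋ E.
size 2: {D,F}; under {D,F} Q still reaches {E,P} ∋ E.
Q↔E cannot be blocked by any observed set — no back-door set.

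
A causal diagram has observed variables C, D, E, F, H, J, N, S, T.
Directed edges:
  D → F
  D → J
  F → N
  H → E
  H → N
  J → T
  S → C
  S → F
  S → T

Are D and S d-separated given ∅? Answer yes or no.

Bayes-Ball from D | ∅ reaches {F,J,N,T}.
S ∉ reach(D|∅) ⇒ D ⊥ S | ∅.

Yes — D ⊥ S | ∅.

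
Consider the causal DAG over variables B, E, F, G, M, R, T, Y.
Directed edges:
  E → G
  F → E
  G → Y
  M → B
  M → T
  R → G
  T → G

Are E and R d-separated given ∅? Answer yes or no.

Bayes-Ball from E | ∅ reaches {F,G,Y}.
R ∉ reach(E|∅) ⇒ E ⊥ R | ∅.

Yes — E ⊥ R | ∅.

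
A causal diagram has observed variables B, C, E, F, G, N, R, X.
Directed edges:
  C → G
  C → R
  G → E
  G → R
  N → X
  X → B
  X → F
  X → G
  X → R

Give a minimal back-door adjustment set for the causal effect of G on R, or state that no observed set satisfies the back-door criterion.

G→R: minimal back-door set {C, X}.

desc(G)\{G}={E,R}; candidates ⊆ {B,C,F,N,X}.
size 0: {}; under {} G still reaches {B,C,F,N,R,X} ∋ R.
size 1: {B}, {C}, {F} …(+2); under {B} G still reaches {C,F,N,R,X} ∋ R.
{C,X}: G⊥R given {C,X} in G with G→· removed — back-door holds.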